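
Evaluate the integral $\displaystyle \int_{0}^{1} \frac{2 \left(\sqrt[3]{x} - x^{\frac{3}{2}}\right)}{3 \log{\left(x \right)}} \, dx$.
$- \log{\left(\frac{15^{\frac{2}{3}}}{4} \right)}$

Consider the one-parameter family: let $I(a) = \int_{0}^{1} \frac{2 \left(\sqrt[3]{x} - x^{a}\right)}{3 \log{\left(x \right)}} \, dx$.

Since $\dfrac{\partial}{\partial a}\,x^{a} = x^{a} \ln x$, the $\ln x$ in the denominator cancels and
$$\frac{dI}{da} = \int_{0}^{1} - \frac{2}{3} x^{a} \, dx = - \frac{2}{3} \left[\frac{x^{a+1}}{a+1}\right]_0^1 = - \frac{2}{3 a + 3}.$$

Integrating with respect to $a$ gives $I(a) = - \log{\left(\frac{6^{\frac{2}{3}} \left(a + 1\right)^{\frac{2}{3}}}{4} \right)} + C$.

At $a = \frac{1}{3}$ the integrand is identically $0$, so $I(\frac{1}{3}) = 0$. The closed form gives $0$, hence $C = 0$.

Setting $a = \frac{3}{2}$:
$$I = - \log{\left(\frac{15^{\frac{2}{3}}}{4} \right)}.$$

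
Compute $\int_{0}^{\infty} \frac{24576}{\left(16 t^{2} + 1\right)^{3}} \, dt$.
$1152 \pi$

Recall the elementary integral
$$J(a) = \int_{0}^{\infty} \frac{6}{a^{2} + t^{2}} \, dt = \frac{3 \pi}{a}.$$

Differentiating under the integral sign with respect to $a$,
$$\frac{dJ}{da} = \int_{0}^{\infty} - \frac{12 a}{\left(a^{2} + t^{2}\right)^{2}} \, dt = - \frac{3 \pi}{a^{2}},$$
so $\int_{0}^{\infty} \frac{6}{\left(a^{2} + t^{2}\right)^{2}} \, dt = \frac{3 \pi}{2 a^{3}}$.

Repeating — each differentiation of $1/(t^2+a^2)^j$ produces $-2ja/(t^2+a^2)^{j+1}$ — and dividing through by $-2ja$ at each step yields, after $2$ differentiations in total,
$$\int_{0}^{\infty} \frac{6}{\left(a^{2} + t^{2}\right)^{3}} \, dt = \frac{9 \pi}{8 a^{5}}.$$

Setting $a = \frac{1}{4}$:
$$I = 1152 \pi.$$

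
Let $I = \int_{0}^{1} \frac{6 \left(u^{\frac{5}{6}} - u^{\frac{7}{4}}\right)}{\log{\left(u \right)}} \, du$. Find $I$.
$\log{\left(\frac{64}{729} \right)}$

Introduce a parameter $a$ in the exponent: let $I(a) = \int_{0}^{1} \frac{6 \left(- u^{\frac{7}{4}} + u^{a}\right)}{\log{\left(u \right)}} \, du$.

Since $\dfrac{\partial}{\partial a}\,u^{a} = u^{a} \ln u$, the $\ln u$ in the denominator cancels and
$$\frac{dI}{da} = \int_{0}^{1} 6 u^{a} \, du = 6 \left[\frac{u^{a+1}}{a+1}\right]_0^1 = \frac{6}{a + 1}.$$

Integrating with respect to $a$ gives $I(a) = \log{\left(\frac{4096 \left(a + 1\right)^{6}}{1771561} \right)} + C$.

At $a = \frac{7}{4}$ the integrand is identically $0$, so $I(\frac{7}{4}) = 0$. The closed form gives $0$, hence $C = 0$.

Setting $a = \frac{5}{6}$:
$$I = \log{\left(\frac{64}{729} \right)}.$$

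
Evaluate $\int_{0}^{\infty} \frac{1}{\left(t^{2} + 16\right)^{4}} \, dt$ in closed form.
$\frac{5 \pi}{524288}$

Start from the standard arctangent integral
$$J(a) = \int_{0}^{\infty} \frac{1}{a^{2} + t^{2}} \, dt = \frac{\pi}{2 a}.$$

Differentiating under the integral sign with respect to $a$,
$$\frac{dJ}{da} = \int_{0}^{\infty} - \frac{2 a}{\left(a^{2} + t^{2}\right)^{2}} \, dt = - \frac{\pi}{2 a^{2}},$$
so $\int_{0}^{\infty} \frac{1}{\left(a^{2} + t^{2}\right)^{2}} \, dt = \frac{\pi}{4 a^{3}}$.

Repeating — each differentiation of $1/(t^2+a^2)^j$ produces $-2ja/(t^2+a^2)^{j+1}$ — and dividing through by $-2ja$ at each step yields, after $3$ differentiations in total,
$$\int_{0}^{\infty} \frac{1}{\left(a^{2} + t^{2}\right)^{4}} \, dt = \frac{5 \pi}{32 a^{7}}.$$

Setting $a = 4$:
$$I = \frac{5 \pi}{524288}.$$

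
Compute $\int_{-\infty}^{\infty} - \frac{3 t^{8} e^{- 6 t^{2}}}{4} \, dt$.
$- \frac{35 \sqrt{6} \sqrt{\pi}}{55296}$

Begin with the known integral
$$J(a) = \int_{-\infty}^{\infty} - \frac{3 e^{- a t^{2}}}{4} \, dt = - \frac{3 \sqrt{\pi}}{4 \sqrt{a}}.$$

Differentiating under the integral sign brings down a factor of $(-t^2)$:
$$\frac{dJ}{da} = \int_{-\infty}^{\infty} \frac{3 t^{2} e^{- a t^{2}}}{4} \, dt = \frac{3 \sqrt{\pi}}{8 a^{\frac{3}{2}}}.$$

Repeating $4$ times in total — each differentiation brings down another $(-t^2)$ — gives
$$\frac{d^{4}J}{da^{4}} = \int_{-\infty}^{\infty} - \frac{3 t^{8} e^{- a t^{2}}}{4} \, dt = - \frac{315 \sqrt{\pi}}{64 a^{\frac{9}{2}}},$$
and the integrand here is exactly the target integrand, so $I = - \frac{315 \sqrt{\pi}}{64 a^{\frac{9}{2}}}$.

Setting $a = 6$:
$$I = - \frac{35 \sqrt{6} \sqrt{\pi}}{55296}.$$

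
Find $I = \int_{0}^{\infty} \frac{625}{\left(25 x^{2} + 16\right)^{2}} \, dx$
$\frac{125 \pi}{256}$

Recall the elementary integral
$$J(a) = \int_{0}^{\infty} \frac{1}{a^{2} + x^{2}} \, dx = \frac{\pi}{2 a}.$$

Differentiating under the integral sign with respect to $a$,
$$\frac{dJ}{da} = \int_{0}^{\infty} - \frac{2 a}{\left(a^{2} + x^{2}\right)^{2}} \, dx = - \frac{\pi}{2 a^{2}},$$
so $\int_{0}^{\infty} \frac{1}{\left(a^{2} + x^{2}\right)^{2}} \, dx = \frac{\pi}{4 a^{3}}$.

Setting $a = \frac{4}{5}$:
$$I = \frac{125 \pi}{256}.$$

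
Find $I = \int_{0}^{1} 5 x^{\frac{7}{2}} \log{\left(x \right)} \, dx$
$- \frac{20}{81}$

Consider the simpler parametrised integral
$$J(a) = \int_{0}^{1} 5 x^{a} \, dx = \frac{5}{a + 1}.$$

Differentiating under the integral sign brings down a factor of $\ln x$:
$$\frac{dJ}{da} = \int_{0}^{1} 5 x^{a} \log{\left(x \right)} \, dx = - \frac{5}{\left(a + 1\right)^{2}}.$$

The integral on the left is $I$, so $I = - \frac{5}{\left(a + 1\right)^{2}}$.

Setting $a = \frac{7}{2}$:
$$I = - \frac{20}{81}.$$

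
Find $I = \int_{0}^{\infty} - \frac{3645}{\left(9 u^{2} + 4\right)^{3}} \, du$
$- \frac{3645 \pi}{512}$

Start from the standard arctangent integral
$$J(a) = \int_{0}^{\infty} - \frac{5}{a^{2} + u^{2}} \, du = - \frac{5 \pi}{2 a}.$$

Differentiating under the integral sign with respect to $a$,
$$\frac{dJ}{da} = \int_{0}^{\infty} \frac{10 a}{\left(a^{2} + u^{2}\right)^{2}} \, du = \frac{5 \pi}{2 a^{2}},$$
so $\int_{0}^{\infty} - \frac{5}{\left(a^{2} + u^{2}\right)^{2}} \, du = - \frac{5 \pi}{4 a^{3}}$.

Repeating — each differentiation of $1/(u^2+a^2)^j$ produces $-2ja/(u^2+a^2)^{j+1}$ — and dividing through by $-2ja$ at each step yields, after $2$ differentiations in total,
$$\int_{0}^{\infty} - \frac{5}{\left(a^{2} + u^{2}\right)^{3}} \, du = - \frac{15 \pi}{16 a^{5}}.$$

Setting $a = \frac{2}{3}$:
$$I = - \frac{3645 \pi}{512}.$$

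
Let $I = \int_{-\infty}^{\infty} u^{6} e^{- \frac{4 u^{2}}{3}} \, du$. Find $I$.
$\frac{405 \sqrt{3} \sqrt{\pi}}{1024}$

Begin with the known integral
$$J(a) = \int_{-\infty}^{\infty} e^{- a u^{2}} \, du = \frac{\sqrt{\pi}}{\sqrt{a}}.$$

Differentiating under the integral sign brings down a factor of $(-u^2)$:
$$\frac{dJ}{da} = \int_{-\infty}^{\infty} - u^{2} e^{- a u^{2}} \, du = - \frac{\sqrt{\pi}}{2 a^{\frac{3}{2}}}.$$

Repeating $3$ times in total — each differentiation brings down another $(-u^2)$ — gives
$$\frac{d^{3}J}{da^{3}} = \int_{-\infty}^{\infty} - u^{6} e^{- a u^{2}} \, du = - \frac{15 \sqrt{\pi}}{8 a^{\frac{7}{2}}},$$
and the integrand here is $(-1)^{3}$ times the target integrand, so $I = (-1)^{3}\,\frac{d^{3}J}{da^{3}} = \frac{15 \sqrt{\pi}}{8 a^{\frac{7}{2}}}$.

Setting $a = \frac{4}{3}$:
$$I = \frac{405 \sqrt{3} \sqrt{\pi}}{1024}.$$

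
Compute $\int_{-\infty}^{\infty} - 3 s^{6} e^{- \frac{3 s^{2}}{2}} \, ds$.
$- \frac{5 \sqrt{6} \sqrt{\pi}}{9}$

Begin with the known integral
$$J(a) = \int_{-\infty}^{\infty} - 3 e^{- a s^{2}} \, ds = - \frac{3 \sqrt{\pi}}{\sqrt{a}}.$$

Differentiating under the integral sign brings down a factor of $(-s^2)$:
$$\frac{dJ}{da} = \int_{-\infty}^{\infty} 3 s^{2} e^{- a s^{2}} \, ds = \frac{3 \sqrt{\pi}}{2 a^{\frac{3}{2}}}.$$

Repeating $3$ times in total — each differentiation brings down another $(-s^2)$ — gives
$$\frac{d^{3}J}{da^{3}} = \int_{-\infty}^{\infty} 3 s^{6} e^{- a s^{2}} \, ds = \frac{45 \sqrt{\pi}}{8 a^{\frac{7}{2}}},$$
and the integrand here is $(-1)^{3}$ times the target integrand, so $I = (-1)^{3}\,\frac{d^{3}J}{da^{3}} = - \frac{45 \sqrt{\pi}}{8 a^{\frac{7}{2}}}$.

Setting $a = \frac{3}{2}$:
$$I = - \frac{5 \sqrt{6} \sqrt{\pi}}{9}.$$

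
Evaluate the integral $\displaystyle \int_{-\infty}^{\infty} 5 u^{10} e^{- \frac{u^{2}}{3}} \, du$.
$\frac{1148175 \sqrt{3} \sqrt{\pi}}{32}$

Start from the elementary integral
$$J(a) = \int_{-\infty}^{\infty} 5 e^{- a u^{2}} \, du = \frac{5 \sqrt{\pi}}{\sqrt{a}}.$$

Differentiating under the integral sign brings down a factor of $(-u^2)$:
$$\frac{dJ}{da} = \int_{-\infty}^{\infty} - 5 u^{2} e^{- a u^{2}} \, du = - \frac{5 \sqrt{\pi}}{2 a^{\frac{3}{2}}}.$$

Repeating $5$ times in total — each differentiation brings down another $(-u^2)$ — gives
$$\frac{d^{5}J}{da^{5}} = \int_{-\infty}^{\infty} - 5 u^{10} e^{- a u^{2}} \, du = - \frac{4725 \sqrt{\pi}}{32 a^{\frac{11}{2}}},$$
and the integrand here is $(-1)^{5}$ times the target integrand, so $I = (-1)^{5}\,\frac{d^{5}J}{da^{5}} = \frac{4725 \sqrt{\pi}}{32 a^{\frac{11}{2}}}$.

Setting $a = \frac{1}{3}$:
$$I = \frac{1148175 \sqrt{3} \sqrt{\pi}}{32}.$$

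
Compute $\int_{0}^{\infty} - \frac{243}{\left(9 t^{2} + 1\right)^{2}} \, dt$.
$- \frac{81 \pi}{4}$

Begin with the known result
$$J(a) = \int_{0}^{\infty} - \frac{3}{a^{2} + t^{2}} \, dt = - \frac{3 \pi}{2 a}.$$

Differentiating under the integral sign with respect to $a$,
$$\frac{dJ}{da} = \int_{0}^{\infty} \frac{6 a}{\left(a^{2} + t^{2}\right)^{2}} \, dt = \frac{3 \pi}{2 a^{2}},$$
so $\int_{0}^{\infty} - \frac{3}{\left(a^{2} + t^{2}\right)^{2}} \, dt = - \frac{3 \pi}{4 a^{3}}$.

Setting $a = \frac{1}{3}$:
$$I = - \frac{81 \pi}{4}.$$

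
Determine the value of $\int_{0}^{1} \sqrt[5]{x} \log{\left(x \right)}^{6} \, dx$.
$\frac{390625}{1944}$

Start from the elementary integral
$$J(a) = \int_{0}^{1} x^{a} \, dx = \frac{1}{a + 1}.$$

Differentiating under the integral sign brings down a factor of $\ln x$:
$$\frac{dJ}{da} = \int_{0}^{1} x^{a} \log{\left(x \right)} \, dx = - \frac{1}{\left(a + 1\right)^{2}}.$$

Repeating $6$ times in total — each differentiation brings down another $\ln x$ — gives
$$\frac{d^{6}J}{da^{6}} = \int_{0}^{1} x^{a} \log{\left(x \right)}^{6} \, dx = \frac{720}{\left(a + 1\right)^{7}},$$
and the integrand here is exactly the target integrand, so $I = \frac{720}{\left(a + 1\right)^{7}}$.

Setting $a = \frac{1}{5}$:
$$I = \frac{390625}{1944}.$$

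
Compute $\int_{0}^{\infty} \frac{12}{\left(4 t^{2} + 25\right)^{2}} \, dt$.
$\frac{3 \pi}{250}$

Begin with the known result
$$J(a) = \int_{0}^{\infty} \frac{3}{4 \left(a^{2} + t^{2}\right)} \, dt = \frac{3 \pi}{8 a}.$$

Differentiating under the integral sign with respect to $a$,
$$\frac{dJ}{da} = \int_{0}^{\infty} - \frac{3 a}{2 \left(a^{2} + t^{2}\right)^{2}} \, dt = - \frac{3 \pi}{8 a^{2}},$$
so $\int_{0}^{\infty} \frac{3}{4 \left(a^{2} + t^{2}\right)^{2}} \, dt = \frac{3 \pi}{16 a^{3}}$.

Setting $a = \frac{5}{2}$:
$$I = \frac{3 \pi}{250}.$$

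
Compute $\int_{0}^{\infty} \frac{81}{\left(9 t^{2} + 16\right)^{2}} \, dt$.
$\frac{27 \pi}{256}$

Start from the standard arctangent integral
$$J(a) = \int_{0}^{\infty} \frac{1}{a^{2} + t^{2}} \, dt = \frac{\pi}{2 a}.$$

Differentiating under the integral sign with respect to $a$,
$$\frac{dJ}{da} = \int_{0}^{\infty} - \frac{2 a}{\left(a^{2} + t^{2}\right)^{2}} \, dt = - \frac{\pi}{2 a^{2}},$$
so $\int_{0}^{\infty} \frac{1}{\left(a^{2} + t^{2}\right)^{2}} \, dt = \frac{\pi}{4 a^{3}}$.

Setting $a = \frac{4}{3}$:
$$I = \frac{27 \pi}{256}.$$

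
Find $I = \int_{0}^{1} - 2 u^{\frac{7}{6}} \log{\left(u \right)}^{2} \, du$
$- \frac{864}{2197}$

Consider the simpler parametrised integral
$$J(a) = \int_{0}^{1} - 2 u^{a} \, du = - \frac{2}{a + 1}.$$

Differentiating under the integral sign brings down a factor of $\ln u$:
$$\frac{dJ}{da} = \int_{0}^{1} - 2 u^{a} \log{\left(u \right)} \, du = \frac{2}{\left(a + 1\right)^{2}}.$$

Repeating twice in total — each differentiation brings down another $\ln u$ — gives
$$\frac{d^{2}J}{da^{2}} = \int_{0}^{1} - 2 u^{a} \log{\left(u \right)}^{2} \, du = - \frac{4}{\left(a + 1\right)^{3}},$$
and the integrand here is exactly the target integrand, so $I = - \frac{4}{\left(a + 1\right)^{3}}$.

Setting $a = \frac{7}{6}$:
$$I = - \frac{864}{2197}.$$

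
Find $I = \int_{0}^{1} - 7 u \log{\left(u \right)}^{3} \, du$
$\frac{21}{8}$

Consider the simpler parametrised integral
$$J(a) = \int_{0}^{1} - 7 u^{a} \, du = - \frac{7}{a + 1}.$$

Differentiating under the integral sign brings down a factor of $\ln u$:
$$\frac{dJ}{da} = \int_{0}^{1} - 7 u^{a} \log{\left(u \right)} \, du = \frac{7}{\left(a + 1\right)^{2}}.$$

Repeating $3$ times in total — each differentiation brings down another $\ln u$ — gives
$$\frac{d^{3}J}{da^{3}} = \int_{0}^{1} - 7 u^{a} \log{\left(u \right)}^{3} \, du = \frac{42}{\left(a + 1\right)^{4}},$$
and the integrand here is exactly the target integrand, so $I = \frac{42}{\left(a + 1\right)^{4}}$.

Setting $a = 1$:
$$I = \frac{21}{8}.$$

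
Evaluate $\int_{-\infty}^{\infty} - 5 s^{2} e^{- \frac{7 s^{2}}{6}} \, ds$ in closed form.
$- \frac{15 \sqrt{42} \sqrt{\pi}}{49}$

Start from the elementary integral
$$J(a) = \int_{-\infty}^{\infty} - 5 e^{- a s^{2}} \, ds = - \frac{5 \sqrt{\pi}}{\sqrt{a}}.$$

Differentiating under the integral sign brings down a factor of $(-s^2)$:
$$\frac{dJ}{da} = \int_{-\infty}^{\infty} 5 s^{2} e^{- a s^{2}} \, ds = \frac{5 \sqrt{\pi}}{2 a^{\frac{3}{2}}}.$$

The integral on the left is $-I$, so $I = - \frac{5 \sqrt{\pi}}{2 a^{\frac{3}{2}}}$.

Setting $a = \frac{7}{6}$:
$$I = - \frac{15 \sqrt{42} \sqrt{\pi}}{49}.$$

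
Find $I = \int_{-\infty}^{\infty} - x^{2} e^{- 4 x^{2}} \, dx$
$- \frac{\sqrt{\pi}}{16}$

Begin with the known integral
$$J(a) = \int_{-\infty}^{\infty} - e^{- a x^{2}} \, dx = - \frac{\sqrt{\pi}}{\sqrt{a}}.$$

Differentiating under the integral sign brings down a factor of $(-x^2)$:
$$\frac{dJ}{da} = \int_{-\infty}^{\infty} x^{2} e^{- a x^{2}} \, dx = \frac{\sqrt{\pi}}{2 a^{\frac{3}{2}}}.$$

The integral on the left is $-I$, so $I = - \frac{\sqrt{\pi}}{2 a^{\frac{3}{2}}}$.

Setting $a = 4$:
$$I = - \frac{\sqrt{\pi}}{16}.$$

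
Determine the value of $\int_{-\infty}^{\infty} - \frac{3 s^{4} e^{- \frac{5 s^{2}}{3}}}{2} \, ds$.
$- \frac{81 \sqrt{15} \sqrt{\pi}}{1000}$

Consider the simpler parametrised integral
$$J(a) = \int_{-\infty}^{\infty} - \frac{3 e^{- a s^{2}}}{2} \, ds = - \frac{3 \sqrt{\pi}}{2 \sqrt{a}}.$$

Differentiating under the integral sign brings down a factor of $(-s^2)$:
$$\frac{dJ}{da} = \int_{-\infty}^{\infty} \frac{3 s^{2} e^{- a s^{2}}}{2} \, ds = \frac{3 \sqrt{\pi}}{4 a^{\frac{3}{2}}}.$$

Repeating twice in total — each differentiation brings down another $(-s^2)$ — gives
$$\frac{d^{2}J}{da^{2}} = \int_{-\infty}^{\infty} - \frac{3 s^{4} e^{- a s^{2}}}{2} \, ds = - \frac{9 \sqrt{\pi}}{8 a^{\frac{5}{2}}},$$
and the integrand here is exactly the target integrand, so $I = - \frac{9 \sqrt{\pi}}{8 a^{\frac{5}{2}}}$.

Setting $a = \frac{5}{3}$:
$$I = - \frac{81 \sqrt{15} \sqrt{\pi}}{1000}.$$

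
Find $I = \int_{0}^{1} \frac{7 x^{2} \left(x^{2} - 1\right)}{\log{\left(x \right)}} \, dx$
$\log{\left(\frac{78125}{2187} \right)}$

Consider the one-parameter family: let $I(a) = \int_{0}^{1} \frac{7 \left(x^{4} - x^{a}\right)}{\log{\left(x \right)}} \, dx$.

Since $\dfrac{\partial}{\partial a}\,x^{a} = x^{a} \ln x$, the $\ln x$ in the denominator cancels and
$$\frac{dI}{da} = \int_{0}^{1} -7 x^{a} \, dx = -7 \left[\frac{x^{a+1}}{a+1}\right]_0^1 = - \frac{7}{a + 1}.$$

Integrating with respect to $a$ gives $I(a) = \log{\left(\frac{78125}{\left(a + 1\right)^{7}} \right)} + C$.

At $a = 4$ the integrand is identically $0$, so $I(4) = 0$. The closed form gives $0$, hence $C = 0$.

Setting $a = 2$:
$$I = \log{\left(\frac{78125}{2187} \right)}.$$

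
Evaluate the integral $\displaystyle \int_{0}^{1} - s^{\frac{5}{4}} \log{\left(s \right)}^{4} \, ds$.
$- \frac{8192}{19683}$

Begin with the known integral
$$J(a) = \int_{0}^{1} - s^{a} \, ds = - \frac{1}{a + 1}.$$

Differentiating under the integral sign brings down a factor of $\ln s$:
$$\frac{dJ}{da} = \int_{0}^{1} - s^{a} \log{\left(s \right)} \, ds = \frac{1}{\left(a + 1\right)^{2}}.$$

Repeating $4$ times in total — each differentiation brings down another $\ln s$ — gives
$$\frac{d^{4}J}{da^{4}} = \int_{0}^{1} - s^{a} \log{\left(s \right)}^{4} \, ds = - \frac{24}{\left(a + 1\right)^{5}},$$
and the integrand here is exactly the target integrand, so $I = - \frac{24}{\left(a + 1\right)^{5}}$.

Setting $a = \frac{5}{4}$:
$$I = - \frac{8192}{19683}.$$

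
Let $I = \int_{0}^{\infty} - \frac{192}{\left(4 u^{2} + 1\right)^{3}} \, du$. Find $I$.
$- 18 \pi$

Start from the standard arctangent integral
$$J(a) = \int_{0}^{\infty} - \frac{3}{a^{2} + u^{2}} \, du = - \frac{3 \pi}{2 a}.$$

Differentiating under the integral sign with respect to $a$,
$$\frac{dJ}{da} = \int_{0}^{\infty} \frac{6 a}{\left(a^{2} + u^{2}\right)^{2}} \, du = \frac{3 \pi}{2 a^{2}},$$
so $\int_{0}^{\infty} - \frac{3}{\left(a^{2} + u^{2}\right)^{2}} \, du = - \frac{3 \pi}{4 a^{3}}$.

Repeating — each differentiation of $1/(u^2+a^2)^j$ produces $-2ja/(u^2+a^2)^{j+1}$ — and dividing through by $-2ja$ at each step yields, after $2$ differentiations in total,
$$\int_{0}^{\infty} - \frac{3}{\left(a^{2} + u^{2}\right)^{3}} \, du = - \frac{9 \pi}{16 a^{5}}.$$

Setting $a = \frac{1}{2}$:
$$I = - 18 \pi.$$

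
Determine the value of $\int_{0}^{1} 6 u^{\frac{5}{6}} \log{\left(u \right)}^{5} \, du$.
$- \frac{33592320}{1771561}$

Consider the simpler parametrised integral
$$J(a) = \int_{0}^{1} 6 u^{a} \, du = \frac{6}{a + 1}.$$

Differentiating under the integral sign brings down a factor of $\ln u$:
$$\frac{dJ}{da} = \int_{0}^{1} 6 u^{a} \log{\left(u \right)} \, du = - \frac{6}{\left(a + 1\right)^{2}}.$$

Repeating $5$ times in total — each differentiation brings down another $\ln u$ — gives
$$\frac{d^{5}J}{da^{5}} = \int_{0}^{1} 6 u^{a} \log{\left(u \right)}^{5} \, du = - \frac{720}{\left(a + 1\right)^{6}},$$
and the integrand here is exactly the target integrand, so $I = - \frac{720}{\left(a + 1\right)^{6}}$.

Setting $a = \frac{5}{6}$:
$$I = - \frac{33592320}{1771561}.$$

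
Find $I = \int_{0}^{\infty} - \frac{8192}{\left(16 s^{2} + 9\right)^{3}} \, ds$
$- \frac{128 \pi}{81}$

Recall the elementary integral
$$J(a) = \int_{0}^{\infty} - \frac{2}{a^{2} + s^{2}} \, ds = - \frac{\pi}{a}.$$

Differentiating under the integral sign with respect to $a$,
$$\frac{dJ}{da} = \int_{0}^{\infty} \frac{4 a}{\left(a^{2} + s^{2}\right)^{2}} \, ds = \frac{\pi}{a^{2}},$$
so $\int_{0}^{\infty} - \frac{2}{\left(a^{2} + s^{2}\right)^{2}} \, ds = - \frac{\pi}{2 a^{3}}$.

Repeating — each differentiation of $1/(s^2+a^2)^j$ produces $-2ja/(s^2+a^2)^{j+1}$ — and dividing through by $-2ja$ at each step yields, after $2$ differentiations in total,
$$\int_{0}^{\infty} - \frac{2}{\left(a^{2} + s^{2}\right)^{3}} \, ds = - \frac{3 \pi}{8 a^{5}}.$$

Setting $a = \frac{3}{4}$:
$$I = - \frac{128 \pi}{81}.$$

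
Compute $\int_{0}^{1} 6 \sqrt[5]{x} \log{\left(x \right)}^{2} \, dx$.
$\frac{125}{18}$

Consider the simpler parametrised integral
$$J(a) = \int_{0}^{1} 6 x^{a} \, dx = \frac{6}{a + 1}.$$

Differentiating under the integral sign brings down a factor of $\ln x$:
$$\frac{dJ}{da} = \int_{0}^{1} 6 x^{a} \log{\left(x \right)} \, dx = - \frac{6}{\left(a + 1\right)^{2}}.$$

Repeating twice in total — each differentiation brings down another $\ln x$ — gives
$$\frac{d^{2}J}{da^{2}} = \int_{0}^{1} 6 x^{a} \log{\left(x \right)}^{2} \, dx = \frac{12}{\left(a + 1\right)^{3}},$$
and the integrand here is exactly the target integrand, so $I = \frac{12}{\left(a + 1\right)^{3}}$.

Setting $a = \frac{1}{5}$:
$$I = \frac{125}{18}.$$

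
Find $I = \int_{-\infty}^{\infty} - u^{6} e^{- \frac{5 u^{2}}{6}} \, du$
$- \frac{81 \sqrt{30} \sqrt{\pi}}{125}$

Start from the elementary integral
$$J(a) = \int_{-\infty}^{\infty} - e^{- a u^{2}} \, du = - \frac{\sqrt{\pi}}{\sqrt{a}}.$$

Differentiating under the integral sign brings down a factor of $(-u^2)$:
$$\frac{dJ}{da} = \int_{-\infty}^{\infty} u^{2} e^{- a u^{2}} \, du = \frac{\sqrt{\pi}}{2 a^{\frac{3}{2}}}.$$

Repeating $3$ times in total — each differentiation brings down another $(-u^2)$ — gives
$$\frac{d^{3}J}{da^{3}} = \int_{-\infty}^{\infty} u^{6} e^{- a u^{2}} \, du = \frac{15 \sqrt{\pi}}{8 a^{\frac{7}{2}}},$$
and the integrand here is $(-1)^{3}$ times the target integrand, so $I = (-1)^{3}\,\frac{d^{3}J}{da^{3}} = - \frac{15 \sqrt{\pi}}{8 a^{\frac{7}{2}}}$.

Setting $a = \frac{5}{6}$:
$$I = - \frac{81 \sqrt{30} \sqrt{\pi}}{125}.$$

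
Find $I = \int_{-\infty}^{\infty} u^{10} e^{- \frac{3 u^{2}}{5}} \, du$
$\frac{109375 \sqrt{15} \sqrt{\pi}}{864}$

Begin with the known integral
$$J(a) = \int_{-\infty}^{\infty} e^{- a u^{2}} \, du = \frac{\sqrt{\pi}}{\sqrt{a}}.$$

Differentiating under the integral sign brings down a factor of $(-u^2)$:
$$\frac{dJ}{da} = \int_{-\infty}^{\infty} - u^{2} e^{- a u^{2}} \, du = - \frac{\sqrt{\pi}}{2 a^{\frac{3}{2}}}.$$

Repeating $5$ times in total — each differentiation brings down another $(-u^2)$ — gives
$$\frac{d^{5}J}{da^{5}} = \int_{-\infty}^{\infty} - u^{10} e^{- a u^{2}} \, du = - \frac{945 \sqrt{\pi}}{32 a^{\frac{11}{2}}},$$
and the integrand here is $(-1)^{5}$ times the target integrand, so $I = (-1)^{5}\,\frac{d^{5}J}{da^{5}} = \frac{945 \sqrt{\pi}}{32 a^{\frac{11}{2}}}$.

Setting $a = \frac{3}{5}$:
$$I = \frac{109375 \sqrt{15} \sqrt{\pi}}{864}.$$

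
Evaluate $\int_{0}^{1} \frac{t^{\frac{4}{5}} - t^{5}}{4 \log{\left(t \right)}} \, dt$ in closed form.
$- \frac{\log{\left(10 \right)}}{4} + \frac{\log{\left(3 \right)}}{4}$

Replace the exponent $\frac{4}{5}$ by a parameter $a$: let $I(a) = \int_{0}^{1} \frac{- t^{5} + t^{a}}{4 \log{\left(t \right)}} \, dt$.

Since $\dfrac{\partial}{\partial a}\,t^{a} = t^{a} \ln t$, the $\ln t$ in the denominator cancels and
$$\frac{dI}{da} = \int_{0}^{1} \frac{1}{4} t^{a} \, dt = \frac{1}{4} \left[\frac{t^{a+1}}{a+1}\right]_0^1 = \frac{1}{4 \left(a + 1\right)}.$$

Integrating with respect to $a$ gives $I(a) = \frac{\log{\left(a + 1 \right)}}{4} - \frac{\log{\left(6 \right)}}{4} + C$.

At $a = 5$ the integrand is identically $0$, so $I(5) = 0$. The closed form gives $0$, hence $C = 0$.

Setting $a = \frac{4}{5}$:
$$I = - \frac{\log{\left(10 \right)}}{4} + \frac{\log{\left(3 \right)}}{4}.$$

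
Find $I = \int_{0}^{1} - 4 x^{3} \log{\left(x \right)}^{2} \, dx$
$- \frac{1}{8}$

Consider the simpler parametrised integral
$$J(a) = \int_{0}^{1} - 4 x^{a} \, dx = - \frac{4}{a + 1}.$$

Differentiating under the integral sign brings down a factor of $\ln x$:
$$\frac{dJ}{da} = \int_{0}^{1} - 4 x^{a} \log{\left(x \right)} \, dx = \frac{4}{\left(a + 1\right)^{2}}.$$

Repeating twice in total — each differentiation brings down another $\ln x$ — gives
$$\frac{d^{2}J}{da^{2}} = \int_{0}^{1} - 4 x^{a} \log{\left(x \right)}^{2} \, dx = - \frac{8}{\left(a + 1\right)^{3}},$$
and the integrand here is exactly the target integrand, so $I = - \frac{8}{\left(a + 1\right)^{3}}$.

Setting $a = 3$:
$$I = - \frac{1}{8}.$$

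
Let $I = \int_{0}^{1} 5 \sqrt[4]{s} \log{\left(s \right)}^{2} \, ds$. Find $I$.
$\frac{128}{25}$

Begin with the known integral
$$J(a) = \int_{0}^{1} 5 s^{a} \, ds = \frac{5}{a + 1}.$$

Differentiating under the integral sign brings down a factor of $\ln s$:
$$\frac{dJ}{da} = \int_{0}^{1} 5 s^{a} \log{\left(s \right)} \, ds = - \frac{5}{\left(a + 1\right)^{2}}.$$

Repeating twice in total — each differentiation brings down another $\ln s$ — gives
$$\frac{d^{2}J}{da^{2}} = \int_{0}^{1} 5 s^{a} \log{\left(s \right)}^{2} \, ds = \frac{10}{\left(a + 1\right)^{3}},$$
and the integrand here is exactly the target integrand, so $I = \frac{10}{\left(a + 1\right)^{3}}$.

Setting $a = \frac{1}{4}$:
$$I = \frac{128}{25}.$$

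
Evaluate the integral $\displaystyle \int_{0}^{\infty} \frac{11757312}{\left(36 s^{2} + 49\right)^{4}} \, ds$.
$\frac{43740 \pi}{117649}$

Start from the standard arctangent integral
$$J(a) = \int_{0}^{\infty} \frac{7}{a^{2} + s^{2}} \, ds = \frac{7 \pi}{2 a}.$$

Differentiating under the integral sign with respect to $a$,
$$\frac{dJ}{da} = \int_{0}^{\infty} - \frac{14 a}{\left(a^{2} + s^{2}\right)^{2}} \, ds = - \frac{7 \pi}{2 a^{2}},$$
so $\int_{0}^{\infty} \frac{7}{\left(a^{2} + s^{2}\right)^{2}} \, ds = \frac{7 \pi}{4 a^{3}}$.

Repeating — each differentiation of $1/(s^2+a^2)^j$ produces $-2ja/(s^2+a^2)^{j+1}$ — and dividing through by $-2ja$ at each step yields, after $3$ differentiations in total,
$$\int_{0}^{\infty} \frac{7}{\left(a^{2} + s^{2}\right)^{4}} \, ds = \frac{35 \pi}{32 a^{7}}.$$

Setting $a = \frac{7}{6}$:
$$I = \frac{43740 \pi}{117649}.$$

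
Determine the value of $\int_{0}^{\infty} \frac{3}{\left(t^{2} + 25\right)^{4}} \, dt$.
$\frac{3 \pi}{500000}$

Begin with the known result
$$J(a) = \int_{0}^{\infty} \frac{3}{a^{2} + t^{2}} \, dt = \frac{3 \pi}{2 a}.$$

Differentiating under the integral sign with respect to $a$,
$$\frac{dJ}{da} = \int_{0}^{\infty} - \frac{6 a}{\left(a^{2} + t^{2}\right)^{2}} \, dt = - \frac{3 \pi}{2 a^{2}},$$
so $\int_{0}^{\infty} \frac{3}{\left(a^{2} + t^{2}\right)^{2}} \, dt = \frac{3 \pi}{4 a^{3}}$.

Repeating — each differentiation of $1/(t^2+a^2)^j$ produces $-2ja/(t^2+a^2)^{j+1}$ — and dividing through by $-2ja$ at each step yields, after $3$ differentiations in total,
$$\int_{0}^{\infty} \frac{3}{\left(a^{2} + t^{2}\right)^{4}} \, dt = \frac{15 \pi}{32 a^{7}}.$$

Setting $a = 5$:
$$I = \frac{3 \pi}{500000}.$$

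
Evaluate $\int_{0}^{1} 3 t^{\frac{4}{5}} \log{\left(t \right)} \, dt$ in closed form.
$- \frac{25}{27}$

Consider the simpler parametrised integral
$$J(a) = \int_{0}^{1} 3 t^{a} \, dt = \frac{3}{a + 1}.$$

Differentiating under the integral sign brings down a factor of $\ln t$:
$$\frac{dJ}{da} = \int_{0}^{1} 3 t^{a} \log{\left(t \right)} \, dt = - \frac{3}{\left(a + 1\right)^{2}}.$$

The integral on the left is $I$, so $I = - \frac{3}{\left(a + 1\right)^{2}}$.

Setting $a = \frac{4}{5}$:
$$I = - \frac{25}{27}.$$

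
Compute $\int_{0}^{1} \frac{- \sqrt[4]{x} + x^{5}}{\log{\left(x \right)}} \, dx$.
$\log{\left(\frac{24}{5} \right)}$

Consider the one-parameter family: let $I(a) = \int_{0}^{1} \frac{- \sqrt[4]{x} + x^{a}}{\log{\left(x \right)}} \, dx$.

Since $\dfrac{\partial}{\partial a}\,x^{a} = x^{a} \ln x$, the $\ln x$ in the denominator cancels and
$$\frac{dI}{da} = \int_{0}^{1} x^{a} \, dx = \left[\frac{x^{a+1}}{a+1}\right]_0^1 = \frac{1}{a + 1}.$$

Integrating with respect to $a$ gives $I(a) = \log{\left(\frac{4 a}{5} + \frac{4}{5} \right)} + C$.

At $a = \frac{1}{4}$ the integrand is identically $0$, so $I(\frac{1}{4}) = 0$. The closed form gives $0$, hence $C = 0$.

Setting $a = 5$:
$$I = \log{\left(\frac{24}{5} \right)}.$$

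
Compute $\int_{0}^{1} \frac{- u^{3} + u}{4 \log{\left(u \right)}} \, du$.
$- \frac{\log{\left(2 \right)}}{4}$

Replace the exponent $3$ by a parameter $a$: let $I(a) = \int_{0}^{1} \frac{u - u^{a}}{4 \log{\left(u \right)}} \, du$.

Since $\dfrac{\partial}{\partial a}\,u^{a} = u^{a} \ln u$, the $\ln u$ in the denominator cancels and
$$\frac{dI}{da} = \int_{0}^{1} - \frac{1}{4} u^{a} \, du = - \frac{1}{4} \left[\frac{u^{a+1}}{a+1}\right]_0^1 = - \frac{1}{4 a + 4}.$$

Integrating with respect to $a$ gives $I(a) = - \frac{\log{\left(a + 1 \right)}}{4} + \frac{\log{\left(2 \right)}}{4} + C$.

At $a = 1$ the integrand is identically $0$, so $I(1) = 0$. The closed form gives $0$, hence $C = 0$.

Setting $a = 3$:
$$I = - \frac{\log{\left(2 \right)}}{4}.$$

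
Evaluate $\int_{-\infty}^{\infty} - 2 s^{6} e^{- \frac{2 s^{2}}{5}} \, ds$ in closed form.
$- \frac{1875 \sqrt{10} \sqrt{\pi}}{64}$

Begin with the known integral
$$J(a) = \int_{-\infty}^{\infty} - 2 e^{- a s^{2}} \, ds = - \frac{2 \sqrt{\pi}}{\sqrt{a}}.$$

Differentiating under the integral sign brings down a factor of $(-s^2)$:
$$\frac{dJ}{da} = \int_{-\infty}^{\infty} 2 s^{2} e^{- a s^{2}} \, ds = \frac{\sqrt{\pi}}{a^{\frac{3}{2}}}.$$

Repeating $3$ times in total — each differentiation brings down another $(-s^2)$ — gives
$$\frac{d^{3}J}{da^{3}} = \int_{-\infty}^{\infty} 2 s^{6} e^{- a s^{2}} \, ds = \frac{15 \sqrt{\pi}}{4 a^{\frac{7}{2}}},$$
and the integrand here is $(-1)^{3}$ times the target integrand, so $I = (-1)^{3}\,\frac{d^{3}J}{da^{3}} = - \frac{15 \sqrt{\pi}}{4 a^{\frac{7}{2}}}$.

Setting $a = \frac{2}{5}$:
$$I = - \frac{1875 \sqrt{10} \sqrt{\pi}}{64}.$$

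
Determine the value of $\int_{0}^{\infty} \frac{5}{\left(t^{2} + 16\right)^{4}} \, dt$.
$\frac{25 \pi}{524288}$

Start from the standard arctangent integral
$$J(a) = \int_{0}^{\infty} \frac{5}{a^{2} + t^{2}} \, dt = \frac{5 \pi}{2 a}.$$

Differentiating under the integral sign with respect to $a$,
$$\frac{dJ}{da} = \int_{0}^{\infty} - \frac{10 a}{\left(a^{2} + t^{2}\right)^{2}} \, dt = - \frac{5 \pi}{2 a^{2}},$$
so $\int_{0}^{\infty} \frac{5}{\left(a^{2} + t^{2}\right)^{2}} \, dt = \frac{5 \pi}{4 a^{3}}$.

Repeating — each differentiation of $1/(t^2+a^2)^j$ produces $-2ja/(t^2+a^2)^{j+1}$ — and dividing through by $-2ja$ at each step yields, after $3$ differentiations in total,
$$\int_{0}^{\infty} \frac{5}{\left(a^{2} + t^{2}\right)^{4}} \, dt = \frac{25 \pi}{32 a^{7}}.$$

Setting $a = 4$:
$$I = \frac{25 \pi}{524288}.$$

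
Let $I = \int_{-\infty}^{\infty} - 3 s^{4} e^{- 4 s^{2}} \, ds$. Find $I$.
$- \frac{9 \sqrt{\pi}}{128}$

Start from the elementary integral
$$J(a) = \int_{-\infty}^{\infty} - 3 e^{- a s^{2}} \, ds = - \frac{3 \sqrt{\pi}}{\sqrt{a}}.$$

Differentiating under the integral sign brings down a factor of $(-s^2)$:
$$\frac{dJ}{da} = \int_{-\infty}^{\infty} 3 s^{2} e^{- a s^{2}} \, ds = \frac{3 \sqrt{\pi}}{2 a^{\frac{3}{2}}}.$$

Repeating twice in total — each differentiation brings down another $(-s^2)$ — gives
$$\frac{d^{2}J}{da^{2}} = \int_{-\infty}^{\infty} - 3 s^{4} e^{- a s^{2}} \, ds = - \frac{9 \sqrt{\pi}}{4 a^{\frac{5}{2}}},$$
and the integrand here is exactly the target integrand, so $I = - \frac{9 \sqrt{\pi}}{4 a^{\frac{5}{2}}}$.

Setting $a = 4$:
$$I = - \frac{9 \sqrt{\pi}}{128}.$$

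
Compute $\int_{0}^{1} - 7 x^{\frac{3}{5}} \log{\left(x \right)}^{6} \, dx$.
$- \frac{24609375}{131072}$

Consider the simpler parametrised integral
$$J(a) = \int_{0}^{1} - 7 x^{a} \, dx = - \frac{7}{a + 1}.$$

Differentiating under the integral sign brings down a factor of $\ln x$:
$$\frac{dJ}{da} = \int_{0}^{1} - 7 x^{a} \log{\left(x \right)} \, dx = \frac{7}{\left(a + 1\right)^{2}}.$$

Repeating $6$ times in total — each differentiation brings down another $\ln x$ — gives
$$\frac{d^{6}J}{da^{6}} = \int_{0}^{1} - 7 x^{a} \log{\left(x \right)}^{6} \, dx = - \frac{5040}{\left(a + 1\right)^{7}},$$
and the integrand here is exactly the target integrand, so $I = - \frac{5040}{\left(a + 1\right)^{7}}$.

Setting $a = \frac{3}{5}$:
$$I = - \frac{24609375}{131072}.$$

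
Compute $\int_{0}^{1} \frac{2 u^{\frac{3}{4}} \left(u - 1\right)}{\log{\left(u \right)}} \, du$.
$- \log{\left(\frac{49}{121} \right)}$

Replace the exponent $\frac{3}{4}$ by a parameter $a$: let $I(a) = \int_{0}^{1} \frac{2 \left(u^{\frac{7}{4}} - u^{a}\right)}{\log{\left(u \right)}} \, du$.

Since $\dfrac{\partial}{\partial a}\,u^{a} = u^{a} \ln u$, the $\ln u$ in the denominator cancels and
$$\frac{dI}{da} = \int_{0}^{1} -2 u^{a} \, du = -2 \left[\frac{u^{a+1}}{a+1}\right]_0^1 = - \frac{2}{a + 1}.$$

Integrating with respect to $a$ gives $I(a) = - \log{\left(\frac{16 \left(a + 1\right)^{2}}{121} \right)} + C$.

At $a = \frac{7}{4}$ the integrand is identically $0$, so $I(\frac{7}{4}) = 0$. The closed form gives $0$, hence $C = 0$.

Setting $a = \frac{3}{4}$:
$$I = - \log{\left(\frac{49}{121} \right)}.$$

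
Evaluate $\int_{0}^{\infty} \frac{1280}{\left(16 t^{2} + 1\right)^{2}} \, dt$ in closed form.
$80 \pi$

Recall the elementary integral
$$J(a) = \int_{0}^{\infty} \frac{5}{a^{2} + t^{2}} \, dt = \frac{5 \pi}{2 a}.$$

Differentiating under the integral sign with respect to $a$,
$$\frac{dJ}{da} = \int_{0}^{\infty} - \frac{10 a}{\left(a^{2} + t^{2}\right)^{2}} \, dt = - \frac{5 \pi}{2 a^{2}},$$
so $\int_{0}^{\infty} \frac{5}{\left(a^{2} + t^{2}\right)^{2}} \, dt = \frac{5 \pi}{4 a^{3}}$.

Setting $a = \frac{1}{4}$:
$$I = 80 \pi.$$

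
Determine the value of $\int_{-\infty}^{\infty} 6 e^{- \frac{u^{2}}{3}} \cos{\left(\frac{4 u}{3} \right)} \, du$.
$\frac{6 \sqrt{3} \sqrt{\pi}}{e^{\frac{4}{3}}}$

Let $b$ denote the cosine frequency and define $I(b) = \int_{-\infty}^{\infty} 6 e^{- \frac{u^{2}}{3}} \cos{\left(b u \right)} \, du$.

Differentiating under the integral sign,
$$I'(b) = \int_{-\infty}^{\infty} - 6 u e^{- \frac{u^{2}}{3}} \sin{\left(b u \right)} \, du.$$

Integrate $\int_{-\infty}^{\infty} u \sin(b u)\, e^{- \frac{u^{2}}{3}}\, du$ by parts with $w = \sin(b u)$ and $dv = u\, e^{- \frac{u^{2}}{3}}\, du$, giving $v = - \frac{3 e^{- \frac{u^{2}}{3}}}{2}$. The boundary term vanishes and
$$\int_{-\infty}^{\infty} u \sin(b u)\, e^{- \frac{u^{2}}{3}}\, du = \frac{3 b}{2} \int_{-\infty}^{\infty} \cos(b u)\, e^{- \frac{u^{2}}{3}}\, du,$$
so $I'(b) = - \frac{3 b}{2}\, I(b)$.

This is a separable first-order ODE; solving with the initial condition $I(0) = \int_{-\infty}^{\infty} 6 e^{- \frac{u^{2}}{3}}\,du = 6 \sqrt{3} \sqrt{\pi}$ gives
$$I(b) = 6 \sqrt{3} \sqrt{\pi} e^{- \frac{3 b^{2}}{4}}.$$

Setting $b = \frac{4}{3}$:
$$I = \frac{6 \sqrt{3} \sqrt{\pi}}{e^{\frac{4}{3}}}.$$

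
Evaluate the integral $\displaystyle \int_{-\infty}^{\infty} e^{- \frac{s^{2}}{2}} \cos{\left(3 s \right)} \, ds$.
$\frac{\sqrt{2} \sqrt{\pi}}{e^{\frac{9}{2}}}$

Treat the cosine frequency as a parameter and define $I(b) = \int_{-\infty}^{\infty} e^{- \frac{s^{2}}{2}} \cos{\left(b s \right)} \, ds$.

Differentiating under the integral sign,
$$I'(b) = \int_{-\infty}^{\infty} - s e^{- \frac{s^{2}}{2}} \sin{\left(b s \right)} \, ds.$$

Integrate $\int_{-\infty}^{\infty} s \sin(b s)\, e^{- \frac{s^{2}}{2}}\, ds$ by parts with $u = \sin(b s)$ and $dv = s\, e^{- \frac{s^{2}}{2}}\, ds$, giving $v = - e^{- \frac{s^{2}}{2}}$. The boundary term vanishes and
$$\int_{-\infty}^{\infty} s \sin(b s)\, e^{- \frac{s^{2}}{2}}\, ds = b \int_{-\infty}^{\infty} \cos(b s)\, e^{- \frac{s^{2}}{2}}\, ds,$$
so $I'(b) = - b\, I(b)$.

This is a separable first-order ODE; solving with the initial condition $I(0) = \int_{-\infty}^{\infty} e^{- \frac{s^{2}}{2}}\,ds = \sqrt{2} \sqrt{\pi}$ gives
$$I(b) = \sqrt{2} \sqrt{\pi} e^{- \frac{b^{2}}{2}}.$$

Setting $b = 3$:
$$I = \frac{\sqrt{2} \sqrt{\pi}}{e^{\frac{9}{2}}}.$$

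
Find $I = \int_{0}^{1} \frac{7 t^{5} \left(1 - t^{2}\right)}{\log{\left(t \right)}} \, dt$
$\log{\left(\frac{2187}{16384} \right)}$

Replace the exponent $5$ by a parameter $a$: let $I(a) = \int_{0}^{1} \frac{7 \left(- t^{7} + t^{a}\right)}{\log{\left(t \right)}} \, dt$.

Since $\dfrac{\partial}{\partial a}\,t^{a} = t^{a} \ln t$, the $\ln t$ in the denominator cancels and
$$\frac{dI}{da} = \int_{0}^{1} 7 t^{a} \, dt = 7 \left[\frac{t^{a+1}}{a+1}\right]_0^1 = \frac{7}{a + 1}.$$

Integrating with respect to $a$ gives $I(a) = \log{\left(\frac{\left(a + 1\right)^{7}}{2097152} \right)} + C$.

At $a = 7$ the integrand is identically $0$, so $I(7) = 0$. The closed form gives $0$, hence $C = 0$.

Setting $a = 5$:
$$I = \log{\left(\frac{2187}{16384} \right)}.$$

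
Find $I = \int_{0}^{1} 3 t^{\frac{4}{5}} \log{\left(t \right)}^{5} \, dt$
$- \frac{625000}{59049}$

Begin with the known integral
$$J(a) = \int_{0}^{1} 3 t^{a} \, dt = \frac{3}{a + 1}.$$

Differentiating under the integral sign brings down a factor of $\ln t$:
$$\frac{dJ}{da} = \int_{0}^{1} 3 t^{a} \log{\left(t \right)} \, dt = - \frac{3}{\left(a + 1\right)^{2}}.$$

Repeating $5$ times in total — each differentiation brings down another $\ln t$ — gives
$$\frac{d^{5}J}{da^{5}} = \int_{0}^{1} 3 t^{a} \log{\left(t \right)}^{5} \, dt = - \frac{360}{\left(a + 1\right)^{6}},$$
and the integrand here is exactly the target integrand, so $I = - \frac{360}{\left(a + 1\right)^{6}}$.

Setting $a = \frac{4}{5}$:
$$I = - \frac{625000}{59049}.$$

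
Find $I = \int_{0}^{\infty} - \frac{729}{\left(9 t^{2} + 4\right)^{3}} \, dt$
$- \frac{729 \pi}{512}$

Start from the standard arctangent integral
$$J(a) = \int_{0}^{\infty} - \frac{1}{a^{2} + t^{2}} \, dt = - \frac{\pi}{2 a}.$$

Differentiating under the integral sign with respect to $a$,
$$\frac{dJ}{da} = \int_{0}^{\infty} \frac{2 a}{\left(a^{2} + t^{2}\right)^{2}} \, dt = \frac{\pi}{2 a^{2}},$$
so $\int_{0}^{\infty} - \frac{1}{\left(a^{2} + t^{2}\right)^{2}} \, dt = - \frac{\pi}{4 a^{3}}$.

Repeating — each differentiation of $1/(t^2+a^2)^j$ produces $-2ja/(t^2+a^2)^{j+1}$ — and dividing through by $-2ja$ at each step yields, after $2$ differentiations in total,
$$\int_{0}^{\infty} - \frac{1}{\left(a^{2} + t^{2}\right)^{3}} \, dt = - \frac{3 \pi}{16 a^{5}}.$$

Setting $a = \frac{2}{3}$:
$$I = - \frac{729 \pi}{512}.$$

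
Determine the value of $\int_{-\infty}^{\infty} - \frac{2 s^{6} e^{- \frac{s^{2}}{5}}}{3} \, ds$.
$- \frac{625 \sqrt{5} \sqrt{\pi}}{4}$

Begin with the known integral
$$J(a) = \int_{-\infty}^{\infty} - \frac{2 e^{- a s^{2}}}{3} \, ds = - \frac{2 \sqrt{\pi}}{3 \sqrt{a}}.$$

Differentiating under the integral sign brings down a factor of $(-s^2)$:
$$\frac{dJ}{da} = \int_{-\infty}^{\infty} \frac{2 s^{2} e^{- a s^{2}}}{3} \, ds = \frac{\sqrt{\pi}}{3 a^{\frac{3}{2}}}.$$

Repeating $3$ times in total — each differentiation brings down another $(-s^2)$ — gives
$$\frac{d^{3}J}{da^{3}} = \int_{-\infty}^{\infty} \frac{2 s^{6} e^{- a s^{2}}}{3} \, ds = \frac{5 \sqrt{\pi}}{4 a^{\frac{7}{2}}},$$
and the integrand here is $(-1)^{3}$ times the target integrand, so $I = (-1)^{3}\,\frac{d^{3}J}{da^{3}} = - \frac{5 \sqrt{\pi}}{4 a^{\frac{7}{2}}}$.

Setting $a = \frac{1}{5}$:
$$I = - \frac{625 \sqrt{5} \sqrt{\pi}}{4}.$$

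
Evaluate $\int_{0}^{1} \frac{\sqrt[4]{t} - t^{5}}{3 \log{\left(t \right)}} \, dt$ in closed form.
$\log{\left(\frac{3^{\frac{2}{3}} \sqrt[3]{5}}{6} \right)}$

Introduce a parameter $a$ in the exponent: let $I(a) = \int_{0}^{1} \frac{- t^{5} + t^{a}}{3 \log{\left(t \right)}} \, dt$.

Since $\dfrac{\partial}{\partial a}\,t^{a} = t^{a} \ln t$, the $\ln t$ in the denominator cancels and
$$\frac{dI}{da} = \int_{0}^{1} \frac{1}{3} t^{a} \, dt = \frac{1}{3} \left[\frac{t^{a+1}}{a+1}\right]_0^1 = \frac{1}{3 \left(a + 1\right)}.$$

Integrating with respect to $a$ gives $I(a) = \frac{\log{\left(a + 1 \right)}}{3} - \frac{\log{\left(6 \right)}}{3} + C$.

At $a = 5$ the integrand is identically $0$, so $I(5) = 0$. The closed form gives $0$, hence $C = 0$.

Setting $a = \frac{1}{4}$:
$$I = \log{\left(\frac{3^{\frac{2}{3}} \sqrt[3]{5}}{6} \right)}.$$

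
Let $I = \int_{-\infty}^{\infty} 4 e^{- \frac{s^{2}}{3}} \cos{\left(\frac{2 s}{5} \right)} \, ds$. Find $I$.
$\frac{4 \sqrt{3} \sqrt{\pi}}{e^{\frac{3}{25}}}$

Define $I(b) = \int_{-\infty}^{\infty} 4 e^{- \frac{s^{2}}{3}} \cos{\left(b s \right)} \, ds$.

Differentiating under the integral sign,
$$I'(b) = \int_{-\infty}^{\infty} - 4 s e^{- \frac{s^{2}}{3}} \sin{\left(b s \right)} \, ds.$$

Integrate $\int_{-\infty}^{\infty} s \sin(b s)\, e^{- \frac{s^{2}}{3}}\, ds$ by parts with $u = \sin(b s)$ and $dv = s\, e^{- \frac{s^{2}}{3}}\, ds$, giving $v = - \frac{3 e^{- \frac{s^{2}}{3}}}{2}$. The boundary term vanishes and
$$\int_{-\infty}^{\infty} s \sin(b s)\, e^{- \frac{s^{2}}{3}}\, ds = \frac{3 b}{2} \int_{-\infty}^{\infty} \cos(b s)\, e^{- \frac{s^{2}}{3}}\, ds,$$
so $I'(b) = - \frac{3 b}{2}\, I(b)$.

This is a separable first-order ODE; solving with the initial condition $I(0) = \int_{-\infty}^{\infty} 4 e^{- \frac{s^{2}}{3}}\,ds = 4 \sqrt{3} \sqrt{\pi}$ gives
$$I(b) = 4 \sqrt{3} \sqrt{\pi} e^{- \frac{3 b^{2}}{4}}.$$

Setting $b = \frac{2}{5}$:
$$I = \frac{4 \sqrt{3} \sqrt{\pi}}{e^{\frac{3}{25}}}.$$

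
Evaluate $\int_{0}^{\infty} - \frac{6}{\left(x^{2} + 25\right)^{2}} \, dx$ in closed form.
$- \frac{3 \pi}{250}$

Recall the elementary integral
$$J(a) = \int_{0}^{\infty} - \frac{6}{a^{2} + x^{2}} \, dx = - \frac{3 \pi}{a}.$$

Differentiating under the integral sign with respect to $a$,
$$\frac{dJ}{da} = \int_{0}^{\infty} \frac{12 a}{\left(a^{2} + x^{2}\right)^{2}} \, dx = \frac{3 \pi}{a^{2}},$$
so $\int_{0}^{\infty} - \frac{6}{\left(a^{2} + x^{2}\right)^{2}} \, dx = - \frac{3 \pi}{2 a^{3}}$.

Setting $a = 5$:
$$I = - \frac{3 \pi}{250}.$$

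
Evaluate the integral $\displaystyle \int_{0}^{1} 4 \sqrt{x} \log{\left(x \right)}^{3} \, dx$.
$- \frac{128}{27}$

Consider the simpler parametrised integral
$$J(a) = \int_{0}^{1} 4 x^{a} \, dx = \frac{4}{a + 1}.$$

Differentiating under the integral sign brings down a factor of $\ln x$:
$$\frac{dJ}{da} = \int_{0}^{1} 4 x^{a} \log{\left(x \right)} \, dx = - \frac{4}{\left(a + 1\right)^{2}}.$$

Repeating $3$ times in total — each differentiation brings down another $\ln x$ — gives
$$\frac{d^{3}J}{da^{3}} = \int_{0}^{1} 4 x^{a} \log{\left(x \right)}^{3} \, dx = - \frac{24}{\left(a + 1\right)^{4}},$$
and the integrand here is exactly the target integrand, so $I = - \frac{24}{\left(a + 1\right)^{4}}$.

Setting $a = \frac{1}{2}$:
$$I = - \frac{128}{27}.$$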